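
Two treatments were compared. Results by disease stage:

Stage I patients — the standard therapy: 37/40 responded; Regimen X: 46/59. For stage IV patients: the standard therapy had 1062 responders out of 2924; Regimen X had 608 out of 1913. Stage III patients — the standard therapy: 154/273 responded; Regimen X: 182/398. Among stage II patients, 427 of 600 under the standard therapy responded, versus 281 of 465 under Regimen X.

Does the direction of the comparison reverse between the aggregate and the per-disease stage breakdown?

Stage I: the standard therapy 37/40 = 92.5%, Regimen X 46/59 = 78.0% → the standard therapy
Stage IV: the standard therapy 1062/2924 = 36.3%, Regimen X 608/1913 = 31.8% → the standard therapy
Stage III: the standard therapy 154/273 = 56.4%, Regimen X 182/398 = 45.7% → the standard therapy
Stage II: the standard therapy 427/600 = 71.2%, Regimen X 281/465 = 60.4% → the standard therapy
Overall: the standard therapy 1680/3837 = 43.8%, Regimen X 1117/2835 = 39.4% → the standard therapy
The standard therapy wins overall and in every disease group — no reversal.

No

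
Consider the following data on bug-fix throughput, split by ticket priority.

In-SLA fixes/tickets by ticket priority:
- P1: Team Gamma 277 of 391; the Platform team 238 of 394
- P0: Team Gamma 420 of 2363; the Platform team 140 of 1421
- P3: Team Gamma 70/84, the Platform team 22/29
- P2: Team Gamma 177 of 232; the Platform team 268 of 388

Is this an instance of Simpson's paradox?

No

P1: Team Gamma 277/391 = 70.8%, the Platform team 238/394 = 60.4% → Team Gamma
P0: Team Gamma 420/2363 = 17.8%, the Platform team 140/1421 = 9.9% → Team Gamma
P3: Team Gamma 70/84 = 83.3%, the Platform team 22/29 = 75.9% → Team Gamma
P2: Team Gamma 177/232 = 76.3%, the Platform team 268/388 = 69.1% → Team Gamma
Overall: Team Gamma 944/3070 = 30.7%, the Platform team 668/2232 = 29.9% → Team Gamma
Team Gamma wins overall and in every ticket group — no reversal.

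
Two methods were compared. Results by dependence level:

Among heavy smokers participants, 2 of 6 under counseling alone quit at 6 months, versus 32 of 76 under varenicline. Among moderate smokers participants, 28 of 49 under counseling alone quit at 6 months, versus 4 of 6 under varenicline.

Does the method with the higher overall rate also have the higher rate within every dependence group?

Heavy smokers: counseling alone 2/6 = 33.3%, varenicline 32/76 = 42.1% → varenicline
Moderate smokers: counseling alone 28/49 = 57.1%, varenicline 4/6 = 66.7% → varenicline
Overall: counseling alone 30/55 = 54.5%, varenicline 36/82 = 43.9% → counseling alone
Varenicline wins each dependence group but counseling alone wins overall — the comparison reverses. Varenicline's participants skew toward heavy smokers, which has a lower base rate.

No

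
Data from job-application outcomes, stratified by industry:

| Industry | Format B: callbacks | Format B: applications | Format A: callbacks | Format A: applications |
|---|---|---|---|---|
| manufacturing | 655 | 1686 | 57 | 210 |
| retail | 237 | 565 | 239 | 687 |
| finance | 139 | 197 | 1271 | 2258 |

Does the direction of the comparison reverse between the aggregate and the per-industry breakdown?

Yes

Manufacturing: Format B 655/1686 = 38.8%, Format A 57/210 = 27.1% → Format B
Retail: Format B 237/565 = 41.9%, Format A 239/687 = 34.8% → Format B
Finance: Format B 139/197 = 70.6%, Format A 1271/2258 = 56.3% → Format B
Overall: Format B 1031/2448 = 42.1%, Format A 1567/3155 = 49.7% → Format A
Format B wins each industry group but Format A wins overall — the comparison reverses. Format B's applications skew toward manufacturing, which has a lower base rate.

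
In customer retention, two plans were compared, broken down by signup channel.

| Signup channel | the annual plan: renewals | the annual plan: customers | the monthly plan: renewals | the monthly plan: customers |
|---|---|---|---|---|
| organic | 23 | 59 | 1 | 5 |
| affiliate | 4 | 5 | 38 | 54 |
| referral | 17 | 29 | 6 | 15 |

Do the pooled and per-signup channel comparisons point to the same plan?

No

Organic: the annual plan 23/59 = 39.0%, the monthly plan 1/5 = 20.0% → the annual plan
Affiliate: the annual plan 4/5 = 80.0%, the monthly plan 38/54 = 70.4% → the annual plan
Referral: the annual plan 17/29 = 58.6%, the monthly plan 6/15 = 40.0% → the annual plan
Overall: the annual plan 44/93 = 47.3%, the monthly plan 45/74 = 60.8% → the monthly plan
The annual plan wins each signup group but the monthly plan wins overall — the comparison reverses. The annual plan's customers skew toward organic, which has a lower base rate.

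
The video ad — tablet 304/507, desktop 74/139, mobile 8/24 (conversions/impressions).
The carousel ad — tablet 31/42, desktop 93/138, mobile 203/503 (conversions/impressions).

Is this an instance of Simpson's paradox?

Tablet: the video ad 304/507 = 60.0%, the carousel ad 31/42 = 73.8% → the carousel ad
Desktop: the video ad 74/139 = 53.2%, the carousel ad 93/138 = 67.4% → the carousel ad
Mobile: the video ad 8/24 = 33.3%, the carousel ad 203/503 = 40.4% → the carousel ad
Overall: the video ad 386/670 = 57.6%, the carousel ad 327/683 = 47.9% → the video ad
The carousel ad wins each device group but the video ad wins overall — the comparison reverses. The carousel ad's impressions skew toward mobile, which has a lower base rate.

Yes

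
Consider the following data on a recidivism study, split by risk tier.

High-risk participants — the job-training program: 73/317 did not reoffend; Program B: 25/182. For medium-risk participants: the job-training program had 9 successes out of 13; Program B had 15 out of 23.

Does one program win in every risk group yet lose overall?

No

High-risk: the job-training program 73/317 = 23.0%, Program B 25/182 = 13.7% → the job-training program
Medium-risk: the job-training program 9/13 = 69.2%, Program B 15/23 = 65.2% → the job-training program
Overall: the job-training program 82/330 = 24.8%, Program B 40/205 = 19.5% → the job-training program
The job-training program wins overall and in every risk group — no reversal.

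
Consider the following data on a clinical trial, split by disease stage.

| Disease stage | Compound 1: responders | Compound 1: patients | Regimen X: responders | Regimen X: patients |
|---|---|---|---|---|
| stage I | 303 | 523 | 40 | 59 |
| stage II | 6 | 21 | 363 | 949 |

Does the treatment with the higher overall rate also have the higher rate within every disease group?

Stage I: Compound 1 303/523 = 57.9%, Regimen X 40/59 = 67.8% → Regimen X
Stage II: Compound 1 6/21 = 28.6%, Regimen X 363/949 = 38.3% → Regimen X
Overall: Compound 1 309/544 = 56.8%, Regimen X 403/1008 = 40.0% → Compound 1
Regimen X wins each disease group but Compound 1 wins overall — the comparison reverses. Regimen X's patients skew toward stage II, which has a lower base rate.

No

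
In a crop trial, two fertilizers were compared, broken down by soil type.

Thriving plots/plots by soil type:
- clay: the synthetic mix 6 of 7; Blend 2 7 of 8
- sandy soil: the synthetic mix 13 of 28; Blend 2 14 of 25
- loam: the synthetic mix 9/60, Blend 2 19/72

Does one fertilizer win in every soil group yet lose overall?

No

Clay: the synthetic mix 6/7 = 85.7%, Blend 2 7/8 = 87.5% → Blend 2
Sandy soil: the synthetic mix 13/28 = 46.4%, Blend 2 14/25 = 56.0% → Blend 2
Loam: the synthetic mix 9/60 = 15.0%, Blend 2 19/72 = 26.4% → Blend 2
Overall: the synthetic mix 28/95 = 29.5%, Blend 2 40/105 = 38.1% → Blend 2
Blend 2 wins overall and in every soil group — no reversal.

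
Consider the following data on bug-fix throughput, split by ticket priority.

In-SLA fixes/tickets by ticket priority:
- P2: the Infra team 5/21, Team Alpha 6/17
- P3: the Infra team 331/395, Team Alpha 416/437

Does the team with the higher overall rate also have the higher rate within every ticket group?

P2: the Infra team 5/21 = 23.8%, Team Alpha 6/17 = 35.3% → Team Alpha
P3: the Infra team 331/395 = 83.8%, Team Alpha 416/437 = 95.2% → Team Alpha
Overall: the Infra team 336/416 = 80.8%, Team Alpha 422/454 = 93.0% → Team Alpha
Team Alpha wins overall and in every ticket group — no reversal.

Yes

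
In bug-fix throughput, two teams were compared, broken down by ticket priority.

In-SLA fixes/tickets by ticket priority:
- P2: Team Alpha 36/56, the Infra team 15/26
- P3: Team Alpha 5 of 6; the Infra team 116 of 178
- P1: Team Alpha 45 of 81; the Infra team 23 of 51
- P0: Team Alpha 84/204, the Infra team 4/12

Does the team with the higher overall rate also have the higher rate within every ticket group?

P2: Team Alpha 36/56 = 64.3%, the Infra team 15/26 = 57.7% → Team Alpha
P3: Team Alpha 5/6 = 83.3%, the Infra team 116/178 = 65.2% → Team Alpha
P1: Team Alpha 45/81 = 55.6%, the Infra team 23/51 = 45.1% → Team Alpha
P0: Team Alpha 84/204 = 41.2%, the Infra team 4/12 = 33.3% → Team Alpha
Overall: Team Alpha 170/347 = 49.0%, the Infra team 158/267 = 59.2% → the Infra team
Team Alpha wins each ticket group but the Infra team wins overall — the comparison reverses. Team Alpha's tickets skew toward P0, which has a lower base rate.

No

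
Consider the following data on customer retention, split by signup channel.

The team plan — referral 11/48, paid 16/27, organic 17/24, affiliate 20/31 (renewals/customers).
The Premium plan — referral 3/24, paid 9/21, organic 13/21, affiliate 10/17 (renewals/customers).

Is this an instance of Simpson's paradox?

Referral: the team plan 11/48 = 22.9%, the Premium plan 3/24 = 12.5% → the team plan
Paid: the team plan 16/27 = 59.3%, the Premium plan 9/21 = 42.9% → the team plan
Organic: the team plan 17/24 = 70.8%, the Premium plan 13/21 = 61.9% → the team plan
Affiliate: the team plan 20/31 = 64.5%, the Premium plan 10/17 = 58.8% → the team plan
Overall: the team plan 64/130 = 49.2%, the Premium plan 35/83 = 42.2% → the team plan
The team plan wins overall and in every signup group — no reversal.

No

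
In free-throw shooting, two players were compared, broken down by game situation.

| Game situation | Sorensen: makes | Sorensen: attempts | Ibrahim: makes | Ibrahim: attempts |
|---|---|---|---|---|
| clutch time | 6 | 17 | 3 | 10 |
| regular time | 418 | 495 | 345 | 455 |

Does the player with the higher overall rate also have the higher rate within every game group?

Yes

Clutch time: Sorensen 6/17 = 35.3%, Ibrahim 3/10 = 30.0% → Sorensen
Regular time: Sorensen 418/495 = 84.4%, Ibrahim 345/455 = 75.8% → Sorensen
Overall: Sorensen 424/512 = 82.8%, Ibrahim 348/465 = 74.8% → Sorensen
Sorensen wins overall and in every game group — no reversal.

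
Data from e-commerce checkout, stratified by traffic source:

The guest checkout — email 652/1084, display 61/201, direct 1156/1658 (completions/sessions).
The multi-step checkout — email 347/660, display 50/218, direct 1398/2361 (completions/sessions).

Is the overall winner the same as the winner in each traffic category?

Email: the guest checkout 652/1084 = 60.1%, the multi-step checkout 347/660 = 52.6% → the guest checkout
Display: the guest checkout 61/201 = 30.3%, the multi-step checkout 50/218 = 22.9% → the guest checkout
Direct: the guest checkout 1156/1658 = 69.7%, the multi-step checkout 1398/2361 = 59.2% → the guest checkout
Overall: the guest checkout 1869/2943 = 63.5%, the multi-step checkout 1795/3239 = 55.4% → the guest checkout
The guest checkout wins overall and in every traffic group — no reversal.

Yes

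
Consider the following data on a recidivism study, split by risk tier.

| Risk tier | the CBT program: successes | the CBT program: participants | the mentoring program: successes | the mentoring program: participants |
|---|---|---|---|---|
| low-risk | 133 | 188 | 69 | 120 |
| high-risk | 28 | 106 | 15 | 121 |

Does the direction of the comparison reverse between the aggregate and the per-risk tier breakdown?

Low-risk: the CBT program 133/188 = 70.7%, the mentoring program 69/120 = 57.5% → the CBT program
High-risk: the CBT program 28/106 = 26.4%, the mentoring program 15/121 = 12.4% → the CBT program
Overall: the CBT program 161/294 = 54.8%, the mentoring program 84/241 = 34.9% → the CBT program
The CBT program wins overall and in every risk group — no reversal.

No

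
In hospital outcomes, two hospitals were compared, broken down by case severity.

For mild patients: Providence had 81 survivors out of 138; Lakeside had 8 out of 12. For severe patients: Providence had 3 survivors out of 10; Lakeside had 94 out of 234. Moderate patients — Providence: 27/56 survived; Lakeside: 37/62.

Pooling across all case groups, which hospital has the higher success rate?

Mild: Providence 81/138 = 58.7%, Lakeside 8/12 = 66.7% → Lakeside
Severe: Providence 3/10 = 30.0%, Lakeside 94/234 = 40.2% → Lakeside
Moderate: Providence 27/56 = 48.2%, Lakeside 37/62 = 59.7% → Lakeside
Overall: Providence 111/204 = 54.4%, Lakeside 139/308 = 45.1% → Providence
(Lakeside wins every case group but Providence wins overall — Lakeside's patients skew toward the low-rate severe group.)

Providence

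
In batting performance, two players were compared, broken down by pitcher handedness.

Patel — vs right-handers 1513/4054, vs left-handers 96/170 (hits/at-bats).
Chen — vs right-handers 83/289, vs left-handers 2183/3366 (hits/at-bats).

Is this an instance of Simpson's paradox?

Vs right-handers: Patel 1513/4054 = 37.3%, Chen 83/289 = 28.7% → Patel
Vs left-handers: Patel 96/170 = 56.5%, Chen 2183/3366 = 64.9% → Chen
Overall: Patel 1609/4224 = 38.1%, Chen 2266/3655 = 62.0% → Chen
Neither sweeps: Patel wins 1 of 2 groups, Chen wins 1. Chen wins overall but not every group — no Simpson reversal.

No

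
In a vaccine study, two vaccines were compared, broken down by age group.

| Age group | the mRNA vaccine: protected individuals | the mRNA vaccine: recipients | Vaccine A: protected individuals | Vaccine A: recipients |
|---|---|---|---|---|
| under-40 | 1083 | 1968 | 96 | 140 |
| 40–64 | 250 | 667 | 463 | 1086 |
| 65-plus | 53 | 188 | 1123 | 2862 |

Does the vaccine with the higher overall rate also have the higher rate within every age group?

No

Under-40: the mRNA vaccine 1083/1968 = 55.0%, Vaccine A 96/140 = 68.6% → Vaccine A
40–64: the mRNA vaccine 250/667 = 37.5%, Vaccine A 463/1086 = 42.6% → Vaccine A
65-plus: the mRNA vaccine 53/188 = 28.2%, Vaccine A 1123/2862 = 39.2% → Vaccine A
Overall: the mRNA vaccine 1386/2823 = 49.1%, Vaccine A 1682/4088 = 41.1% → the mRNA vaccine
Vaccine A wins each age group but the mRNA vaccine wins overall — the comparison reverses. Vaccine A's recipients skew toward 65-plus, which has a lower base rate.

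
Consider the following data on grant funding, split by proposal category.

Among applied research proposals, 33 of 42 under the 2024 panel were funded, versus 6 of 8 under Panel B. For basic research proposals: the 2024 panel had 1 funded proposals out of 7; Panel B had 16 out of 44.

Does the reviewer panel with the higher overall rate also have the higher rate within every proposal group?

Applied research: the 2024 panel 33/42 = 78.6%, Panel B 6/8 = 75.0% → the 2024 panel
Basic research: the 2024 panel 1/7 = 14.3%, Panel B 16/44 = 36.4% → Panel B
Overall: the 2024 panel 34/49 = 69.4%, Panel B 22/52 = 42.3% → the 2024 panel
Neither sweeps: the 2024 panel wins 1 of 2 groups, Panel B wins 1. The 2024 panel wins overall but not every group — no Simpson reversal.

No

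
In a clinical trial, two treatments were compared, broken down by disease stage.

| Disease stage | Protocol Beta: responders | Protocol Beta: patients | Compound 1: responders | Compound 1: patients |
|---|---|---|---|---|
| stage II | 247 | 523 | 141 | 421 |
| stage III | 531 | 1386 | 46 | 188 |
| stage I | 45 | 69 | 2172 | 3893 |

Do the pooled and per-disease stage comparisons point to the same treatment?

Stage II: Protocol Beta 247/523 = 47.2%, Compound 1 141/421 = 33.5% → Protocol Beta
Stage III: Protocol Beta 531/1386 = 38.3%, Compound 1 46/188 = 24.5% → Protocol Beta
Stage I: Protocol Beta 45/69 = 65.2%, Compound 1 2172/3893 = 55.8% → Protocol Beta
Overall: Protocol Beta 823/1978 = 41.6%, Compound 1 2359/4502 = 52.4% → Compound 1
Protocol Beta wins each disease group but Compound 1 wins overall — the comparison reverses. Protocol Beta's patients skew toward stage III, which has a lower base rate.

No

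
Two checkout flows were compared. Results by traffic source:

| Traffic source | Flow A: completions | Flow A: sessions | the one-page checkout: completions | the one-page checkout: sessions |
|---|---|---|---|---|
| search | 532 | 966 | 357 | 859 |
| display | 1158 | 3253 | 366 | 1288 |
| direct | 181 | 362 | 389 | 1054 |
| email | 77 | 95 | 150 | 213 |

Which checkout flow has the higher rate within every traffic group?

Flow A

Search: Flow A 532/966 = 55.1%, the one-page checkout 357/859 = 41.6% → Flow A
Display: Flow A 1158/3253 = 35.6%, the one-page checkout 366/1288 = 28.4% → Flow A
Direct: Flow A 181/362 = 50.0%, the one-page checkout 389/1054 = 36.9% → Flow A
Email: Flow A 77/95 = 81.1%, the one-page checkout 150/213 = 70.4% → Flow A
Flow A has the higher rate in all 4 groups.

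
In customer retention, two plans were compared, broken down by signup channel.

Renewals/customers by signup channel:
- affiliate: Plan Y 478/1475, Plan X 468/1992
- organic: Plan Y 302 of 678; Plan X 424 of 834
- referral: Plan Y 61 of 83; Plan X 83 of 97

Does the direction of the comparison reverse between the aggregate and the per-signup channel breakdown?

No

Affiliate: Plan Y 478/1475 = 32.4%, Plan X 468/1992 = 23.5% → Plan Y
Organic: Plan Y 302/678 = 44.5%, Plan X 424/834 = 50.8% → Plan X
Referral: Plan Y 61/83 = 73.5%, Plan X 83/97 = 85.6% → Plan X
Overall: Plan Y 841/2236 = 37.6%, Plan X 975/2923 = 33.4% → Plan Y
Neither sweeps: Plan Y wins 1 of 3 groups, Plan X wins 2. Plan Y wins overall but not every group — no Simpson reversal.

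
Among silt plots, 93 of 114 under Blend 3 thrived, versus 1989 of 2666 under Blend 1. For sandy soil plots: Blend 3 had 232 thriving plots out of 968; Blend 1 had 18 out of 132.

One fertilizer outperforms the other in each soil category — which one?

Silt: Blend 3 93/114 = 81.6%, Blend 1 1989/2666 = 74.6% → Blend 3
Sandy soil: Blend 3 232/968 = 24.0%, Blend 1 18/132 = 13.6% → Blend 3
Blend 3 has the higher rate in both groups.

Blend 3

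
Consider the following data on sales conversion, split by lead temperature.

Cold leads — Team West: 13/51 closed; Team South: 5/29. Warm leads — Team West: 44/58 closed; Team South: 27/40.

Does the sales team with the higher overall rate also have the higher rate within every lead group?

Cold: Team West 13/51 = 25.5%, Team South 5/29 = 17.2% → Team West
Warm: Team West 44/58 = 75.9%, Team South 27/40 = 67.5% → Team West
Overall: Team West 57/109 = 52.3%, Team South 32/69 = 46.4% → Team West
Team West wins overall and in every lead group — no reversal.

Yes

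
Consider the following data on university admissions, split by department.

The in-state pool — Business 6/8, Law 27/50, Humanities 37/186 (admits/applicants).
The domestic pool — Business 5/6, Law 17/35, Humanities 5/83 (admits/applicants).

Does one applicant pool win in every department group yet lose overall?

Business: the in-state pool 6/8 = 75.0%, the domestic pool 5/6 = 83.3% → the domestic pool
Law: the in-state pool 27/50 = 54.0%, the domestic pool 17/35 = 48.6% → the in-state pool
Humanities: the in-state pool 37/186 = 19.9%, the domestic pool 5/83 = 6.0% → the in-state pool
Overall: the in-state pool 70/244 = 28.7%, the domestic pool 27/124 = 21.8% → the in-state pool
Neither sweeps: the in-state pool wins 2 of 3 groups, the domestic pool wins 1. The in-state pool wins overall but not every group — no Simpson reversal.

No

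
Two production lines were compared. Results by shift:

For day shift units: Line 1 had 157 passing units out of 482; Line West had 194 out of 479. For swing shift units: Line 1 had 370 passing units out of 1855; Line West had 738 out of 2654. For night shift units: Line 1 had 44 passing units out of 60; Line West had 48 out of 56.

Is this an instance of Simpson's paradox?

Day shift: Line 1 157/482 = 32.6%, Line West 194/479 = 40.5% → Line West
Swing shift: Line 1 370/1855 = 19.9%, Line West 738/2654 = 27.8% → Line West
Night shift: Line 1 44/60 = 73.3%, Line West 48/56 = 85.7% → Line West
Overall: Line 1 571/2397 = 23.8%, Line West 980/3189 = 30.7% → Line West
Line West wins overall and in every shift group — no reversal.

No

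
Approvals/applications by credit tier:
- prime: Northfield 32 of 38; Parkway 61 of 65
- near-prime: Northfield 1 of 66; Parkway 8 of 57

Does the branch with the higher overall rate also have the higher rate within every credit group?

Prime: Northfield 32/38 = 84.2%, Parkway 61/65 = 93.8% → Parkway
Near-prime: Northfield 1/66 = 1.5%, Parkway 8/57 = 14.0% → Parkway
Overall: Northfield 33/104 = 31.7%, Parkway 69/122 = 56.6% → Parkway
Parkway wins overall and in every credit group — no reversal.

Yes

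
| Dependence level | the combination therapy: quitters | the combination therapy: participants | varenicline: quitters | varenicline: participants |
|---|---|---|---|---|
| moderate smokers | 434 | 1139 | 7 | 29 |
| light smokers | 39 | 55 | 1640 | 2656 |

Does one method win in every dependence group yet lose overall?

Yes

Moderate smokers: the combination therapy 434/1139 = 38.1%, varenicline 7/29 = 24.1% → the combination therapy
Light smokers: the combination therapy 39/55 = 70.9%, varenicline 1640/2656 = 61.7% → the combination therapy
Overall: the combination therapy 473/1194 = 39.6%, varenicline 1647/2685 = 61.3% → varenicline
The combination therapy wins each dependence group but varenicline wins overall — the comparison reverses. The combination therapy's participants skew toward moderate smokers, which has a lower base rate.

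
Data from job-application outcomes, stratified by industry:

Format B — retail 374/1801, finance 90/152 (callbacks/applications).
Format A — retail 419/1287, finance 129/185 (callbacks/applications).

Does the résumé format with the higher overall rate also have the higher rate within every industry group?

Retail: Format B 374/1801 = 20.8%, Format A 419/1287 = 32.6% → Format A
Finance: Format B 90/152 = 59.2%, Format A 129/185 = 69.7% → Format A
Overall: Format B 464/1953 = 23.8%, Format A 548/1472 = 37.2% → Format A
Format A wins overall and in every industry group — no reversal.

Yes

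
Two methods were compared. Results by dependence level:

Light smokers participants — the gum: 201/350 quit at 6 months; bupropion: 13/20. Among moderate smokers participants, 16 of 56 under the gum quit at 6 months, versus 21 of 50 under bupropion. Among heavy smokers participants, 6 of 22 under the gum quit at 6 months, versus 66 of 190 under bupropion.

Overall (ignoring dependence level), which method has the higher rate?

the gum

Light smokers: the gum 201/350 = 57.4%, bupropion 13/20 = 65.0% → bupropion
Moderate smokers: the gum 16/56 = 28.6%, bupropion 21/50 = 42.0% → bupropion
Heavy smokers: the gum 6/22 = 27.3%, bupropion 66/190 = 34.7% → bupropion
Overall: the gum 223/428 = 52.1%, bupropion 100/260 = 38.5% → the gum
(Bupropion wins every dependence group but the gum wins overall — bupropion's participants skew toward the low-rate heavy smokers group.)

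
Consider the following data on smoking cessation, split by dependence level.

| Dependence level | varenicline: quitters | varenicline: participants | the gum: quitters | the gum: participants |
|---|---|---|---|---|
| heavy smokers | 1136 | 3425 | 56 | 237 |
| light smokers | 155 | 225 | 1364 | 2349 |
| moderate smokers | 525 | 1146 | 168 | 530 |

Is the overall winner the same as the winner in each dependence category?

No

Heavy smokers: varenicline 1136/3425 = 33.2%, the gum 56/237 = 23.6% → varenicline
Light smokers: varenicline 155/225 = 68.9%, the gum 1364/2349 = 58.1% → varenicline
Moderate smokers: varenicline 525/1146 = 45.8%, the gum 168/530 = 31.7% → varenicline
Overall: varenicline 1816/4796 = 37.9%, the gum 1588/3116 = 51.0% → the gum
Varenicline wins each dependence group but the gum wins overall — the comparison reverses. Varenicline's participants skew toward heavy smokers, which has a lower base rate.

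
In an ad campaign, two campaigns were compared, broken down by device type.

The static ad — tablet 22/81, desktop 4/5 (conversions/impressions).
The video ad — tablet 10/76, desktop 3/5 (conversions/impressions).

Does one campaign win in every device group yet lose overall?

No

Tablet: the static ad 22/81 = 27.2%, the video ad 10/76 = 13.2% → the static ad
Desktop: the static ad 4/5 = 80.0%, the video ad 3/5 = 60.0% → the static ad
Overall: the static ad 26/86 = 30.2%, the video ad 13/81 = 16.0% → the static ad
The static ad wins overall and in every device group — no reversal.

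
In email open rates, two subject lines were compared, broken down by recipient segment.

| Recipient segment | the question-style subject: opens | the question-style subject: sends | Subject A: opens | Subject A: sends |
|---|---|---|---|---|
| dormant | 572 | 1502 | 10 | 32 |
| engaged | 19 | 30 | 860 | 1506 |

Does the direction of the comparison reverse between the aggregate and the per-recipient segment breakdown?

Dormant: the question-style subject 572/1502 = 38.1%, Subject A 10/32 = 31.2% → the question-style subject
Engaged: the question-style subject 19/30 = 63.3%, Subject A 860/1506 = 57.1% → the question-style subject
Overall: the question-style subject 591/1532 = 38.6%, Subject A 870/1538 = 56.6% → Subject A
The question-style subject wins each recipient group but Subject A wins overall — the comparison reverses. The question-style subject's sends skew toward dormant, which has a lower base rate.

Yes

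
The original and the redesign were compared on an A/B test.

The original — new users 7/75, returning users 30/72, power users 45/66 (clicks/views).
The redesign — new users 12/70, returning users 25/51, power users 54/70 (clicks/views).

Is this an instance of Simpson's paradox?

No

New users: the original 7/75 = 9.3%, the redesign 12/70 = 17.1% → the redesign
Returning users: the original 30/72 = 41.7%, the redesign 25/51 = 49.0% → the redesign
Power users: the original 45/66 = 68.2%, the redesign 54/70 = 77.1% → the redesign
Overall: the original 82/213 = 38.5%, the redesign 91/191 = 47.6% → the redesign
The redesign wins overall and in every user group — no reversal.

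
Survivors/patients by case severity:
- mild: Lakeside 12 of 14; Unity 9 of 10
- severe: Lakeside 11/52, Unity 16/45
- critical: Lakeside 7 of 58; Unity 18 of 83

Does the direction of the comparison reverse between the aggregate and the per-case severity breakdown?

Mild: Lakeside 12/14 = 85.7%, Unity 9/10 = 90.0% → Unity
Severe: Lakeside 11/52 = 21.2%, Unity 16/45 = 35.6% → Unity
Critical: Lakeside 7/58 = 12.1%, Unity 18/83 = 21.7% → Unity
Overall: Lakeside 30/124 = 24.2%, Unity 43/138 = 31.2% → Unity
Unity wins overall and in every case group — no reversal.

No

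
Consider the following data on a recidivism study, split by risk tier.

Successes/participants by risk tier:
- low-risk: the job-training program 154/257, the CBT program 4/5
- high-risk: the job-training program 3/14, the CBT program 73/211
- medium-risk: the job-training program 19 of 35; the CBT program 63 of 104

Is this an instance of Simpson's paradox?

Yes

Low-risk: the job-training program 154/257 = 59.9%, the CBT program 4/5 = 80.0% → the CBT program
High-risk: the job-training program 3/14 = 21.4%, the CBT program 73/211 = 34.6% → the CBT program
Medium-risk: the job-training program 19/35 = 54.3%, the CBT program 63/104 = 60.6% → the CBT program
Overall: the job-training program 176/306 = 57.5%, the CBT program 140/320 = 43.8% → the job-training program
The CBT program wins each risk group but the job-training program wins overall — the comparison reverses. The CBT program's participants skew toward high-risk, which has a lower base rate.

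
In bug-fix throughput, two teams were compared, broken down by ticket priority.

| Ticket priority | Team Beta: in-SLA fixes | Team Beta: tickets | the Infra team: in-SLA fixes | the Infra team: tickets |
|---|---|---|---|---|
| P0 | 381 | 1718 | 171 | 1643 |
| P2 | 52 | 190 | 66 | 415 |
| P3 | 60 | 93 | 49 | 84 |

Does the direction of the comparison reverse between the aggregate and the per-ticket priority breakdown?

P0: Team Beta 381/1718 = 22.2%, the Infra team 171/1643 = 10.4% → Team Beta
P2: Team Beta 52/190 = 27.4%, the Infra team 66/415 = 15.9% → Team Beta
P3: Team Beta 60/93 = 64.5%, the Infra team 49/84 = 58.3% → Team Beta
Overall: Team Beta 493/2001 = 24.6%, the Infra team 286/2142 = 13.4% → Team Beta
Team Beta wins overall and in every ticket group — no reversal.

No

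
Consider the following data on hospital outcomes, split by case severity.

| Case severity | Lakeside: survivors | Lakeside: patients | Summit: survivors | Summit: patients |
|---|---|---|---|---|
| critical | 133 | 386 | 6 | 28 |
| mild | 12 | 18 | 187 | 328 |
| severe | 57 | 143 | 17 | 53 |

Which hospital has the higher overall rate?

Critical: Lakeside 133/386 = 34.5%, Summit 6/28 = 21.4% → Lakeside
Mild: Lakeside 12/18 = 66.7%, Summit 187/328 = 57.0% → Lakeside
Severe: Lakeside 57/143 = 39.9%, Summit 17/53 = 32.1% → Lakeside
Overall: Lakeside 202/547 = 36.9%, Summit 210/409 = 51.3% → Summit
(Lakeside wins every case group but Summit wins overall — Lakeside's patients skew toward the low-rate critical group.)

Summit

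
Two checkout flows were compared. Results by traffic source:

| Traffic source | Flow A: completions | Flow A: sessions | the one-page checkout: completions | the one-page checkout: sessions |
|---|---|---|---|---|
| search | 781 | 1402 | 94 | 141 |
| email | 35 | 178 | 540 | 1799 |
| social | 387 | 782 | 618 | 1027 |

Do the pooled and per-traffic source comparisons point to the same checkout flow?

Search: Flow A 781/1402 = 55.7%, the one-page checkout 94/141 = 66.7% → the one-page checkout
Email: Flow A 35/178 = 19.7%, the one-page checkout 540/1799 = 30.0% → the one-page checkout
Social: Flow A 387/782 = 49.5%, the one-page checkout 618/1027 = 60.2% → the one-page checkout
Overall: Flow A 1203/2362 = 50.9%, the one-page checkout 1252/2967 = 42.2% → Flow A
The one-page checkout wins each traffic group but Flow A wins overall — the comparison reverses. The one-page checkout's sessions skew toward email, which has a lower base rate.

No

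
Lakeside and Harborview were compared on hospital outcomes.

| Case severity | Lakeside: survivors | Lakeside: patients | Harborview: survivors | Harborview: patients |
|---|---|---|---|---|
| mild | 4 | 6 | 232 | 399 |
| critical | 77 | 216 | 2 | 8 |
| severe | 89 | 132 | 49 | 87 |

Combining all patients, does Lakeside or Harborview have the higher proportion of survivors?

Harborview

Mild: Lakeside 4/6 = 66.7%, Harborview 232/399 = 58.1% → Lakeside
Critical: Lakeside 77/216 = 35.6%, Harborview 2/8 = 25.0% → Lakeside
Severe: Lakeside 89/132 = 67.4%, Harborview 49/87 = 56.3% → Lakeside
Overall: Lakeside 170/354 = 48.0%, Harborview 283/494 = 57.3% → Harborview
(Lakeside wins every case group but Harborview wins overall — Lakeside's patients skew toward the low-rate critical group.)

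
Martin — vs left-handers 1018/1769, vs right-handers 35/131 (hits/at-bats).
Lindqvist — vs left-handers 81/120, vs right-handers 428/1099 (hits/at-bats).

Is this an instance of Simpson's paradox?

Vs left-handers: Martin 1018/1769 = 57.5%, Lindqvist 81/120 = 67.5% → Lindqvist
Vs right-handers: Martin 35/131 = 26.7%, Lindqvist 428/1099 = 38.9% → Lindqvist
Overall: Martin 1053/1900 = 55.4%, Lindqvist 509/1219 = 41.8% → Martin
Lindqvist wins each pitcher group but Martin wins overall — the comparison reverses. Lindqvist's at-bats skew toward vs right-handers, which has a lower base rate.

Yes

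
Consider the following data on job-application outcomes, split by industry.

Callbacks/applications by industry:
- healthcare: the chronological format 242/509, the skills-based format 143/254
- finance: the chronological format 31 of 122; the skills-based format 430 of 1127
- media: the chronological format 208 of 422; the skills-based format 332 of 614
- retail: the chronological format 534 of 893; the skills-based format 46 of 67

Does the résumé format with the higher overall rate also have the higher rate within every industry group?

No

Healthcare: the chronological format 242/509 = 47.5%, the skills-based format 143/254 = 56.3% → the skills-based format
Finance: the chronological format 31/122 = 25.4%, the skills-based format 430/1127 = 38.2% → the skills-based format
Media: the chronological format 208/422 = 49.3%, the skills-based format 332/614 = 54.1% → the skills-based format
Retail: the chronological format 534/893 = 59.8%, the skills-based format 46/67 = 68.7% → the skills-based format
Overall: the chronological format 1015/1946 = 52.2%, the skills-based format 951/2062 = 46.1% → the chronological format
The skills-based format wins each industry group but the chronological format wins overall — the comparison reverses. The skills-based format's applications skew toward finance, which has a lower base rate.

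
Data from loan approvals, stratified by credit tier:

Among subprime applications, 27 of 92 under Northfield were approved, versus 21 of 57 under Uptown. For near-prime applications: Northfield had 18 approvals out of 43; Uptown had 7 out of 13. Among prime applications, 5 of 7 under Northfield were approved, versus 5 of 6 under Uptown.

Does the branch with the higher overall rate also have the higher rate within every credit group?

Subprime: Northfield 27/92 = 29.3%, Uptown 21/57 = 36.8% → Uptown
Near-prime: Northfield 18/43 = 41.9%, Uptown 7/13 = 53.8% → Uptown
Prime: Northfield 5/7 = 71.4%, Uptown 5/6 = 83.3% → Uptown
Overall: Northfield 50/142 = 35.2%, Uptown 33/76 = 43.4% → Uptown
Uptown wins overall and in every credit group — no reversal.

Yes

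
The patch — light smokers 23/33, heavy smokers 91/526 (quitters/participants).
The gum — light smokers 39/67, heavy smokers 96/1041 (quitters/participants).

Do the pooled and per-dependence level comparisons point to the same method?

Yes

Light smokers: the patch 23/33 = 69.7%, the gum 39/67 = 58.2% → the patch
Heavy smokers: the patch 91/526 = 17.3%, the gum 96/1041 = 9.2% → the patch
Overall: the patch 114/559 = 20.4%, the gum 135/1108 = 12.2% → the patch
The patch wins overall and in every dependence group — no reversal.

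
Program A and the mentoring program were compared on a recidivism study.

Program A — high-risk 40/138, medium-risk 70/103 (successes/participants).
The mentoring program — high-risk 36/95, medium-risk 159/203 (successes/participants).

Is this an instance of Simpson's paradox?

High-risk: Program A 40/138 = 29.0%, the mentoring program 36/95 = 37.9% → the mentoring program
Medium-risk: Program A 70/103 = 68.0%, the mentoring program 159/203 = 78.3% → the mentoring program
Overall: Program A 110/241 = 45.6%, the mentoring program 195/298 = 65.4% → the mentoring program
The mentoring program wins overall and in every risk group — no reversal.

No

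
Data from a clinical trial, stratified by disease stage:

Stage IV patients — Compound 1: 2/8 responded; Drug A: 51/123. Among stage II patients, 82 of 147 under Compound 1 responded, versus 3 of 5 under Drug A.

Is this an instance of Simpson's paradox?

Yes

Stage IV: Compound 1 2/8 = 25.0%, Drug A 51/123 = 41.5% → Drug A
Stage II: Compound 1 82/147 = 55.8%, Drug A 3/5 = 60.0% → Drug A
Overall: Compound 1 84/155 = 54.2%, Drug A 54/128 = 42.2% → Compound 1
Drug A wins each disease group but Compound 1 wins overall — the comparison reverses. Drug A's patients skew toward stage IV, which has a lower base rate.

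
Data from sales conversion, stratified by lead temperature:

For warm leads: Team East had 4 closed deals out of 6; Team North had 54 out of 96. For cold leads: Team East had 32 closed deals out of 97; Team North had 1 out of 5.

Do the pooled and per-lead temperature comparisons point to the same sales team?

Warm: Team East 4/6 = 66.7%, Team North 54/96 = 56.2% → Team East
Cold: Team East 32/97 = 33.0%, Team North 1/5 = 20.0% → Team East
Overall: Team East 36/103 = 35.0%, Team North 55/101 = 54.5% → Team North
Team East wins each lead group but Team North wins overall — the comparison reverses. Team East's leads skew toward cold, which has a lower base rate.

No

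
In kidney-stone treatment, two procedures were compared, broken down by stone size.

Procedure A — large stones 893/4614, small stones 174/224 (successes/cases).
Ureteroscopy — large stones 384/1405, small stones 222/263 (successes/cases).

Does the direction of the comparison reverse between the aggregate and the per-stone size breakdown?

No

Large stones: Procedure A 893/4614 = 19.4%, ureteroscopy 384/1405 = 27.3% → ureteroscopy
Small stones: Procedure A 174/224 = 77.7%, ureteroscopy 222/263 = 84.4% → ureteroscopy
Overall: Procedure A 1067/4838 = 22.1%, ureteroscopy 606/1668 = 36.3% → ureteroscopy
Ureteroscopy wins overall and in every stone group — no reversal.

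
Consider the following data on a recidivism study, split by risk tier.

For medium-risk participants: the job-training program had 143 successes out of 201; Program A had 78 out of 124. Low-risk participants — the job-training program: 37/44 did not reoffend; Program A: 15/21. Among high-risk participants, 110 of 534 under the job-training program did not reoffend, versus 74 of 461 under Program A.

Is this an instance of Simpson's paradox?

Medium-risk: the job-training program 143/201 = 71.1%, Program A 78/124 = 62.9% → the job-training program
Low-risk: the job-training program 37/44 = 84.1%, Program A 15/21 = 71.4% → the job-training program
High-risk: the job-training program 110/534 = 20.6%, Program A 74/461 = 16.1% → the job-training program
Overall: the job-training program 290/779 = 37.2%, Program A 167/606 = 27.6% → the job-training program
The job-training program wins overall and in every risk group — no reversal.

No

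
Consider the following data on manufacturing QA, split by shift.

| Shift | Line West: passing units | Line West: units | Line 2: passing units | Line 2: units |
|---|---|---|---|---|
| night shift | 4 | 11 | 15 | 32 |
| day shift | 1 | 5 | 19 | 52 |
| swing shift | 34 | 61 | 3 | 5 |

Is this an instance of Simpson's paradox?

Yes

Night shift: Line West 4/11 = 36.4%, Line 2 15/32 = 46.9% → Line 2
Day shift: Line West 1/5 = 20.0%, Line 2 19/52 = 36.5% → Line 2
Swing shift: Line West 34/61 = 55.7%, Line 2 3/5 = 60.0% → Line 2
Overall: Line West 39/77 = 50.6%, Line 2 37/89 = 41.6% → Line West
Line 2 wins each shift group but Line West wins overall — the comparison reverses. Line 2's units skew toward day shift, which has a lower base rate.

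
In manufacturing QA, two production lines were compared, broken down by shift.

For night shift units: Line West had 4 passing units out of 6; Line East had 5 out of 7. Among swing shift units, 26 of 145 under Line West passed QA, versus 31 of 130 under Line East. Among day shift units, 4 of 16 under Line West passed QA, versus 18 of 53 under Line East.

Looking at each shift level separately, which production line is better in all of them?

Night shift: Line West 4/6 = 66.7%, Line East 5/7 = 71.4% → Line East
Swing shift: Line West 26/145 = 17.9%, Line East 31/130 = 23.8% → Line East
Day shift: Line West 4/16 = 25.0%, Line East 18/53 = 34.0% → Line East
Line East has the higher rate in all 3 groups.

Line East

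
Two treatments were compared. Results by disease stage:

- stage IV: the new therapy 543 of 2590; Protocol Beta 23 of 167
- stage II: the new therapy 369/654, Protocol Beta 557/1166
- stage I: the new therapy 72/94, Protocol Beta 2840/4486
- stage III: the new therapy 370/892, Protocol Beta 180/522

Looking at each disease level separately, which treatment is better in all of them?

Stage IV: the new therapy 543/2590 = 21.0%, Protocol Beta 23/167 = 13.8% → the new therapy
Stage II: the new therapy 369/654 = 56.4%, Protocol Beta 557/1166 = 47.8% → the new therapy
Stage I: the new therapy 72/94 = 76.6%, Protocol Beta 2840/4486 = 63.3% → the new therapy
Stage III: the new therapy 370/892 = 41.5%, Protocol Beta 180/522 = 34.5% → the new therapy
The new therapy has the higher rate in all 4 groups.

the new therapy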